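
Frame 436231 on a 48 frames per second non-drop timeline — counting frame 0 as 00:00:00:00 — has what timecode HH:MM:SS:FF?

436231 ÷ 48 = 9088 full seconds, remainder 7 frames.
9088 s = 2 h 31 min 28 s.
Timecode: 02:31:28:07.

02:31:28:07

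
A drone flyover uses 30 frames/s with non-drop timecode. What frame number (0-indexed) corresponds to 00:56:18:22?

frame 101362

Total seconds to the label: (0 × 3600 + 56 × 60 + 18) = 3378.
Frame index = 3378 × 30 + 22 = 101362.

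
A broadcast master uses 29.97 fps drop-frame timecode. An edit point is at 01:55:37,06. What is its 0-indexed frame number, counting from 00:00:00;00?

207908

As if non-drop at 30 labels/s: (1 × 3600 + 55 × 60 + 37) × 30 + 6 = 208116.
Minute boundaries passed: 115; those not divisible by 10: 115 − 11 = 104; dropped labels = 2 × 104 = 208.
Actual frame index = 208116 − 208 = 207908.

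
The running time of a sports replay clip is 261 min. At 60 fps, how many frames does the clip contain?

939600 frames

261 min = 15660 s.
Frames = 15660 × 60 = 939600.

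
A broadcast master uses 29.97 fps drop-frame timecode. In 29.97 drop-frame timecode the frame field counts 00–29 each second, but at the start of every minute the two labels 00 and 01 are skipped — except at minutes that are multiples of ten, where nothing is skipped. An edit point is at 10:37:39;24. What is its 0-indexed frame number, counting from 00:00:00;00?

As if non-drop at 30 labels/s: (10 × 3600 + 37 × 60 + 39) × 30 + 24 = 1147794.
Minute boundaries passed: 637; those not divisible by 10: 637 − 63 = 574; dropped labels = 2 × 574 = 1148.
Actual frame index = 1147794 − 1148 = 1146646.

1146646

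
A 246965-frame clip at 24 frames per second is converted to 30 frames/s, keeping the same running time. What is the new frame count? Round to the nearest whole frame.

308706 frames

Frames at target rate = 246965 × (30) / (24) = 1234825/4 ≈ 308706.250.
Nearest whole frame: 308706.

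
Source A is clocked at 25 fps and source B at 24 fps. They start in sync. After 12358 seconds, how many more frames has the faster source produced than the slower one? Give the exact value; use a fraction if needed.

12358 frames

A emits 25 × 12358 = 308950 frames; B emits 24 × 12358 = 296592.
Difference = 12358 frames; B is behind A.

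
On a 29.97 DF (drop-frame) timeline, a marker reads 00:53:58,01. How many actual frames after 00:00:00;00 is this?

As if non-drop at 30 labels/s: (0 × 3600 + 53 × 60 + 58) × 30 + 1 = 97141.
Minute boundaries passed: 53; those not divisible by 10: 53 − 5 = 48; dropped labels = 2 × 48 = 96.
Actual frame index = 97141 − 96 = 97045.

97045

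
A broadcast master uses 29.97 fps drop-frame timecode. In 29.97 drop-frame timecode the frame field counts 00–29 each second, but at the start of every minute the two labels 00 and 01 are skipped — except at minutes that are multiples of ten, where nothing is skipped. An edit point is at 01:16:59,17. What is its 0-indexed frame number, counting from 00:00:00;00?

As if non-drop at 30 labels/s: (1 × 3600 + 16 × 60 + 59) × 30 + 17 = 138587.
Minute boundaries passed: 76; those not divisible by 10: 76 − 7 = 69; dropped labels = 2 × 69 = 138.
Actual frame index = 138587 − 138 = 138449.

138449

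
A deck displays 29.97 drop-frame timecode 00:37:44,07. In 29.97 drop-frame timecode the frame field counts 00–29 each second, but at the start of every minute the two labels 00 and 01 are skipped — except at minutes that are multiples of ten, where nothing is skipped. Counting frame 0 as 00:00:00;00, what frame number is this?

As if non-drop at 30 labels/s: (0 × 3600 + 37 × 60 + 44) × 30 + 7 = 67927.
Minute boundaries passed: 37; those not divisible by 10: 37 − 3 = 34; dropped labels = 2 × 34 = 68.
Actual frame index = 67927 − 68 = 67859.

67859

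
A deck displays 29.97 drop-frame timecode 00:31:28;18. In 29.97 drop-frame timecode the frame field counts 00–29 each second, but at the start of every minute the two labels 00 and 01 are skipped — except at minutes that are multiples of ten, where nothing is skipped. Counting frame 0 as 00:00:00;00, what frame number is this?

Complete 10-minute blocks: 3, each 17982 frames → 53946.
Remaining 1 whole minute in the current block: 1800 + 0 × 1798 = 1800 frames.
Within the current minute: 28 × 30 + 18 − 2 = 856 (labels ;00/;01 skipped at this minute). Total = 53946 + 1800 + 856 = 56602.

56602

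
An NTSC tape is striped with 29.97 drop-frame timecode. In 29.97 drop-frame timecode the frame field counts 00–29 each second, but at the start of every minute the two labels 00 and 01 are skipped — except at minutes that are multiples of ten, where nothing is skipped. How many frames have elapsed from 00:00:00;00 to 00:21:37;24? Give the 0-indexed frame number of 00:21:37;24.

As if non-drop at 30 labels/s: (0 × 3600 + 21 × 60 + 37) × 30 + 24 = 38934.
Minute boundaries passed: 21; those not divisible by 10: 21 − 2 = 19; dropped labels = 2 × 19 = 38.
Actual frame index = 38934 − 38 = 38896.

38896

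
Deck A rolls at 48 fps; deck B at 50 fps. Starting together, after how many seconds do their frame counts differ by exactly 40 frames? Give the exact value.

The gap grows by |50 − 48| = 2 frames per second.
Time for a 40-frame gap: 40 ÷ (2) = 20 s.

20 seconds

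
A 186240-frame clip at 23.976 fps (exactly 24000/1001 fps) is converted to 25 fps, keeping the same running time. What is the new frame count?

194194 frames

Target frames = source frames × (target rate / source rate) = 186240 × (25)/(24000/1001) = 186240 × 1001/960 = 194194.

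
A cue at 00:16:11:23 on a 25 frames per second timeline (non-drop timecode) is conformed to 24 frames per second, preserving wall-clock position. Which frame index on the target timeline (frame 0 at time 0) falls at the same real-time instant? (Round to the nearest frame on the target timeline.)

frame 23326

Source frame index: (0×3600 + 16×60 + 11) × 25 + 23 = 24298.
Real time: 24298 / (25) = 24298/25 s.
Target frame: (24298/25) × (24) = 583152/25 ≈ 23326.080 → 23326.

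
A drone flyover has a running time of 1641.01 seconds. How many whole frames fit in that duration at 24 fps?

Frames = 1641.01 × 24 = 984606/25 ≈ 39384.2400.
Complete frames: 39384.

39384 frames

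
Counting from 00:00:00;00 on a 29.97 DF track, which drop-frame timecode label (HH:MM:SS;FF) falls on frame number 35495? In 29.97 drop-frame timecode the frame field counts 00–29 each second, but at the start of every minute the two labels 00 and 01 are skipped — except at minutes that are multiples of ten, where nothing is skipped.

00:19:44;11

Ten DF minutes hold 17982 frames, so frame 35495 lies in block 1 (frames 17982–35963) with 17513 frames into that block.
The block's first minute is 1800 frames and the rest 1798 each; 17513 frames reaches minute 9, so 1 × 18 + 9 × 2 = 36 labels have been skipped so far.
Adding those back, label number 35495 + 36 = 35531 at 30 labels/s is 1184 s + 11 f = 0 h 19 min 44 s frame 11, i.e. 00:19:44;11.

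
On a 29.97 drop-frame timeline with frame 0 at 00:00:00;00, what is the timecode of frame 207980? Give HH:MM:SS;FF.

Ten DF minutes hold 17982 frames, so frame 207980 lies in block 11 (frames 197802–215783) with 10178 frames into that block.
The block's first minute is 1800 frames and the rest 1798 each; 10178 frames reaches minute 5, so 11 × 18 + 5 × 2 = 208 labels have been skipped so far.
Adding those back, label number 207980 + 208 = 208188 at 30 labels/s is 6939 s + 18 f = 1 h 55 min 39 s frame 18, i.e. 01:55:39;18.

01:55:39;18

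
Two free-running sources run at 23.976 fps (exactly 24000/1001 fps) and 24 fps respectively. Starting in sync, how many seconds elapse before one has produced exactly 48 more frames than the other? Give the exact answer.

2002 seconds

The gap grows by |24 − 24000/1001| = 24/1001 frames per second.
Time for a 48-frame gap: 48 ÷ (24/1001) = 2002 s.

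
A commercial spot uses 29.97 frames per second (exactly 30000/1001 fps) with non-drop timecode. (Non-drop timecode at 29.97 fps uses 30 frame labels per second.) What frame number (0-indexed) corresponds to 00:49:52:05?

Total seconds to the label: (0 × 3600 + 49 × 60 + 52) = 2992.
Frame index = 2992 × 30 + 5 = 89765.

89765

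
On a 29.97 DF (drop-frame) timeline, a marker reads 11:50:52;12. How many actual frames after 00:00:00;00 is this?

1278294

Complete 10-minute blocks: 71, each 17982 frames → 1276722.
Remaining 0 whole minutes in the current block: 0 frames.
Within the current minute: 52 × 30 + 12 = 1572. Total = 1276722 + 0 + 1572 = 1278294.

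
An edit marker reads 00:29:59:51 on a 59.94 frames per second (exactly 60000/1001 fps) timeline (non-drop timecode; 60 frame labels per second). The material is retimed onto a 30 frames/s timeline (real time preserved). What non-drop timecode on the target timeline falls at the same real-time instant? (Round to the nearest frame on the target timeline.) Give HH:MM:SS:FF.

00:30:01:19

Source frame index: (0×3600 + 29×60 + 59) × 60 + 51 = 107991.
Real time: 107991 / (60000/1001) = 36032997/20000 s.
Target frame: (36032997/20000) × (30) = 108098991/2000 ≈ 54049.495 → 54049.
At 30 labels/s: frame 54049 → 00:30:01:19.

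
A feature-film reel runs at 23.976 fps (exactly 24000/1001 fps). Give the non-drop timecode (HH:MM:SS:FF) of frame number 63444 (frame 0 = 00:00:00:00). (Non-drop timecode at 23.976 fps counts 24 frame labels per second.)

63444 ÷ 24 = 2643 full seconds, remainder 12 frames.
2643 s = 0 h 44 min 3 s.
Timecode: 00:44:03:12.

00:44:03:12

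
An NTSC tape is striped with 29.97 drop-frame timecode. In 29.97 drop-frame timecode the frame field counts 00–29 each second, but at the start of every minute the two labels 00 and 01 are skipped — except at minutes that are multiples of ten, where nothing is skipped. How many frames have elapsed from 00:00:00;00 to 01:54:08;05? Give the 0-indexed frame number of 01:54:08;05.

205239

Complete 10-minute blocks: 11, each 17982 frames → 197802.
Remaining 4 whole minutes in the current block: 1800 + 3 × 1798 = 7194 frames.
Within the current minute: 8 × 30 + 5 − 2 = 243 (labels ;00/;01 skipped at this minute). Total = 197802 + 7194 + 243 = 205239.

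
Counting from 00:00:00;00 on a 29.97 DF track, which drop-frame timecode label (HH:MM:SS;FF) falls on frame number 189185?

Each 10-minute DF block holds 10 × 60 × 30 − 9 × 2 = 17982 frames. 189185 ÷ 17982 → 10 full blocks, remainder 9365.
Within the partial block the first minute is 1800 frames and each further minute 1798, so 5 further minute boundaries passed. Total skipped labels = 18 × 10 + 2 × 5 = 190.
Non-drop label index = 189185 + 190 = 189375; at 30 labels/s that is 01:45:12:15, i.e. DF 01:45:12;15.

01:45:12;15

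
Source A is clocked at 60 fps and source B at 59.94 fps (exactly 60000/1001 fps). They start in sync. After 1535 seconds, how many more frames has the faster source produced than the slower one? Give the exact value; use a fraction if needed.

92100/1001 frames

A emits 60 × 1535 = 92100 frames; B emits 60000/1001 × 1535 = 92100000/1001.
Difference = 92100/1001 frames (≈ 92.0080); B is behind A.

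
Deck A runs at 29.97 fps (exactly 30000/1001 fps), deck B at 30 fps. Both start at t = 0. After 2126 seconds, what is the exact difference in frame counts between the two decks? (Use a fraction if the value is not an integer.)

A emits 30000/1001 × 2126 = 63780000/1001 frames; B emits 30 × 2126 = 63780.
Difference = 63780/1001 frames (≈ 63.7163); B is ahead of A.

63780/1001 frames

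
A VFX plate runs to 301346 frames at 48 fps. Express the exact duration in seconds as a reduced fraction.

Running time = 301346 ÷ (48) = 301346 × 1/48 = 150673/24 s.

150673/24 seconds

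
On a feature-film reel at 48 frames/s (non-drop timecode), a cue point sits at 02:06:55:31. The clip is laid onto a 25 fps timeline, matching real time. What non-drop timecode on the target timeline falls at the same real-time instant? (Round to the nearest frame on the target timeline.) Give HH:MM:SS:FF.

02:06:55:16

Source frame index: (2×3600 + 6×60 + 55) × 48 + 31 = 365551.
Real time: 365551 / (48) = 365551/48 s.
Target frame: (365551/48) × (25) = 9138775/48 ≈ 190391.146 → 190391.
At 25 labels/s: frame 190391 → 02:06:55:16.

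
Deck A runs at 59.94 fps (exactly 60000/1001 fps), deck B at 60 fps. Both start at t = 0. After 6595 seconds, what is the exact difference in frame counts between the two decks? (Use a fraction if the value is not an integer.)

A emits 60000/1001 × 6595 = 395700000/1001 frames; B emits 60 × 6595 = 395700.
Difference = 395700/1001 frames (≈ 395.3047); B is ahead of A.

395700/1001 frames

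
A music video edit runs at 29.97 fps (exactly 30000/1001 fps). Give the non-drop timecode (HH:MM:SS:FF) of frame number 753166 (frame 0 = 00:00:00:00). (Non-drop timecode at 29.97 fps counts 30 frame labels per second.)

753166 ÷ 30 = 25105 full seconds, remainder 16 frames.
25105 s = 6 h 58 min 25 s.
Timecode: 06:58:25:16.

06:58:25:16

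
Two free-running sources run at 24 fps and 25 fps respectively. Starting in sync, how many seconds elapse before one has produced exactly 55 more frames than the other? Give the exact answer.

55 seconds

The gap grows by |25 − 24| = 1 frame per second.
Time for a 55-frame gap: 55 ÷ (1) = 55 s.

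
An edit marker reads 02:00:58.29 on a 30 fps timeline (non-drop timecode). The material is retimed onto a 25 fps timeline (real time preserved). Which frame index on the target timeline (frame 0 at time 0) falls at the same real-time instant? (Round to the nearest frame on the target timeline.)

frame 181474

Source frame index: (2×3600 + 0×60 + 58) × 30 + 29 = 217769.
Real time: 217769 / (30) = 217769/30 s.
Target frame: (217769/30) × (25) = 1088845/6 ≈ 181474.167 → 181474.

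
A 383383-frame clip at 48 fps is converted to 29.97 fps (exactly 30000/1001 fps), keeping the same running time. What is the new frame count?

239375 frames

Target frames = source frames × (target rate / source rate) = 383383 × (30000/1001)/(48) = 383383 × 625/1001 = 239375.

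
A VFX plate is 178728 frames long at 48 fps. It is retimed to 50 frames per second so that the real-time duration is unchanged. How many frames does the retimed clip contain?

Target frames = source frames × (target rate / source rate) = 178728 × (50)/(48) = 178728 × 25/24 = 186175.

186175 frames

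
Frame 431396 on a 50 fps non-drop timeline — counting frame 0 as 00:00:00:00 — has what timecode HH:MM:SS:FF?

431396 ÷ 50 = 8627 full seconds, remainder 46 frames.
8627 s = 2 h 23 min 47 s.
Timecode: 02:23:47:46.

02:23:47:46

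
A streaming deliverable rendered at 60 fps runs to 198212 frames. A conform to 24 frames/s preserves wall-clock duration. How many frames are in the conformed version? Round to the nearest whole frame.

Frames at target rate = 198212 × (24) / (60) = 396424/5 ≈ 79284.800.
Nearest whole frame: 79285.

79285 frames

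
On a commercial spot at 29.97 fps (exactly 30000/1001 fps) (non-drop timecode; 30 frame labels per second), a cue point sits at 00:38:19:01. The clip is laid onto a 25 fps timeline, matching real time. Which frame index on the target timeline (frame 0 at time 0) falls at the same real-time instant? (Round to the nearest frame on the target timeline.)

frame 57533

Source frame index: (0×3600 + 38×60 + 19) × 30 + 1 = 68971.
Real time: 68971 / (30000/1001) = 69039971/30000 s.
Target frame: (69039971/30000) × (25) = 69039971/1200 ≈ 57533.309 → 57533.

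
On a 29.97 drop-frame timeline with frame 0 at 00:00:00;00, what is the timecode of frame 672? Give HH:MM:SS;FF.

Ten DF minutes hold 17982 frames, so frame 672 lies in block 0 (frames 0–17981) with 672 frames into that block.
The block's first minute is 1800 frames and the rest 1798 each; 672 frames reaches minute 0, so 0 × 18 + 0 × 2 = 0 labels have been skipped so far.
Adding those back, label number 672 + 0 = 672 at 30 labels/s is 22 s + 12 f = 0 h 0 min 22 s frame 12, i.e. 00:00:22;12.

00:00:22;12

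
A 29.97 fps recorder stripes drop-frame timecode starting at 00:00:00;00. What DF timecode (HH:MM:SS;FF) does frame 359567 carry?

Each 10-minute DF block holds 10 × 60 × 30 − 9 × 2 = 17982 frames. 359567 ÷ 17982 → 19 full blocks, remainder 17909.
Within the partial block the first minute is 1800 frames and each further minute 1798, so 9 further minute boundaries passed. Total skipped labels = 18 × 19 + 2 × 9 = 360.
Non-drop label index = 359567 + 360 = 359927; at 30 labels/s that is 03:19:57:17, i.e. DF 03:19:57;17.

03:19:57;17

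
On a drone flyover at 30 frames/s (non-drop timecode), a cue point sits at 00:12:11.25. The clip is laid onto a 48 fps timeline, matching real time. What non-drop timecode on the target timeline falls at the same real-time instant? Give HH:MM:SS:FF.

00:12:11:40

Source frame index: (0×3600 + 12×60 + 11) × 30 + 25 = 21955.
Real time: 21955 / (30) = 4391/6 s.
Target frame: (4391/6) × (48) = 35128.
At 48 labels/s: frame 35128 → 00:12:11:40.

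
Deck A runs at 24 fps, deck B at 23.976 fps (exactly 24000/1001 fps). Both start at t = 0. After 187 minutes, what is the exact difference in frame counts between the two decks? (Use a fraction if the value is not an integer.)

187 min = 11220 s.
A emits 24 × 11220 = 269280 frames; B emits 24000/1001 × 11220 = 24480000/91.
Difference = 24480/91 frames (≈ 269.0110); B is behind A.

24480/91 frames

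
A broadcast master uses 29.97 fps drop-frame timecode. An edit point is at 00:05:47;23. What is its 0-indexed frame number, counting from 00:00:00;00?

10423

Complete 10-minute blocks: 0, each 17982 frames → 0.
Remaining 5 whole minutes in the current block: 1800 + 4 × 1798 = 8992 frames.
Within the current minute: 47 × 30 + 23 − 2 = 1431 (labels ;00/;01 skipped at this minute). Total = 0 + 8992 + 1431 = 10423.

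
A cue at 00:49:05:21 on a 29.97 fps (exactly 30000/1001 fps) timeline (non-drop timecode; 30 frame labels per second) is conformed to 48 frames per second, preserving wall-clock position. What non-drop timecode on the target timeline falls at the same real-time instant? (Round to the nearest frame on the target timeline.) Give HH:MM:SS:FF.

Source frame index: (0×3600 + 49×60 + 5) × 30 + 21 = 88371.
Real time: 88371 / (30000/1001) = 29486457/10000 s.
Target frame: (29486457/10000) × (48) = 88459371/625 ≈ 141534.994 → 141535.
At 48 labels/s: frame 141535 → 00:49:08:31.

00:49:08:31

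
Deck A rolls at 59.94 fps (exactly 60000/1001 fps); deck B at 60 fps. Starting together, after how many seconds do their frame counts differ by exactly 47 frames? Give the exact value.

The gap grows by |60 − 60000/1001| = 60/1001 frames per second.
Time for a 47-frame gap: 47 ÷ (60/1001) = 47047/60 s.

47047/60 seconds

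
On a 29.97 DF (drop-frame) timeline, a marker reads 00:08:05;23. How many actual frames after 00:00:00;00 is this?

As if non-drop at 30 labels/s: (0 × 3600 + 8 × 60 + 5) × 30 + 23 = 14573.
Minute boundaries passed: 8; those not divisible by 10: 8 − 0 = 8; dropped labels = 2 × 8 = 16.
Actual frame index = 14573 − 16 = 14557.

14557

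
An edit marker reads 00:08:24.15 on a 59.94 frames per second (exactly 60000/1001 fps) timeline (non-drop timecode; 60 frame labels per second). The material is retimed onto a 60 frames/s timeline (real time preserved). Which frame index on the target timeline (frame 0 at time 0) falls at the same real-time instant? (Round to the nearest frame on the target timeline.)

Source frame index: (0×3600 + 8×60 + 24) × 60 + 15 = 30255.
Real time: 30255 / (60000/1001) = 2019017/4000 s.
Target frame: (2019017/4000) × (60) = 6057051/200 ≈ 30285.255 → 30285.

frame 30285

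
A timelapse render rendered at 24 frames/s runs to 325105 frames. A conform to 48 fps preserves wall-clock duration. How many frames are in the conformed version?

650210 frames

Frames at target rate = 325105 × (48) / (24) = 650210.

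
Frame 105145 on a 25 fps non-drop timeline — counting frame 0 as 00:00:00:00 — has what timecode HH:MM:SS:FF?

105145 ÷ 25 = 4205 full seconds, remainder 20 frames.
4205 s = 1 h 10 min 5 s.
Timecode: 01:10:05:20.

01:10:05:20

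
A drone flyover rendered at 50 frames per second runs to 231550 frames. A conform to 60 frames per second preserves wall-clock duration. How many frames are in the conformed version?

Target frames = source frames × (target rate / source rate) = 231550 × (60)/(50) = 231550 × 6/5 = 277860.

277860 frames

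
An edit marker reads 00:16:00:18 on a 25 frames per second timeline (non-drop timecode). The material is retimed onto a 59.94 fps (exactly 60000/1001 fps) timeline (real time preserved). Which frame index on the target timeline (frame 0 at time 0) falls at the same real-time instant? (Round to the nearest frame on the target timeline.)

Source frame index: (0×3600 + 16×60 + 0) × 25 + 18 = 24018.
Real time: 24018 / (25) = 24018/25 s.
Target frame: (24018/25) × (60000/1001) = 57643200/1001 ≈ 57585.614 → 57586.

frame 57586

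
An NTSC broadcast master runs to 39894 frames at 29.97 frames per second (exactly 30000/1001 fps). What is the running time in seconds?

Running time = 39894 / (30000/1001) = 1331.1298 s.

1331.1298 seconds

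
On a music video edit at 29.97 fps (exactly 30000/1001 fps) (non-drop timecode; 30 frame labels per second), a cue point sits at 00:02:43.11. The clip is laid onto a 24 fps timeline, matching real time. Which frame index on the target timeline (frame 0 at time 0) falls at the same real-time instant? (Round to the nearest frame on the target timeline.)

Source frame index: (0×3600 + 2×60 + 43) × 30 + 11 = 4901.
Real time: 4901 / (30000/1001) = 4905901/30000 s.
Target frame: (4905901/30000) × (24) = 4905901/1250 ≈ 3924.721 → 3925.

frame 3925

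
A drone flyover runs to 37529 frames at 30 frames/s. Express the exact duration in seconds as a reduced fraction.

Running time = 37529 ÷ (30) = 37529 × 1/30 = 37529/30 s.

37529/30 seconds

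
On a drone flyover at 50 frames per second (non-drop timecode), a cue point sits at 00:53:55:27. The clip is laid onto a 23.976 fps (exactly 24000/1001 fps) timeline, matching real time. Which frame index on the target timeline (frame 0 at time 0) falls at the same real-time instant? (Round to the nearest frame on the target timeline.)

Source frame index: (0×3600 + 53×60 + 55) × 50 + 27 = 161777.
Real time: 161777 / (50) = 161777/50 s.
Target frame: (161777/50) × (24000/1001) = 1008480/13 ≈ 77575.385 → 77575.

frame 77575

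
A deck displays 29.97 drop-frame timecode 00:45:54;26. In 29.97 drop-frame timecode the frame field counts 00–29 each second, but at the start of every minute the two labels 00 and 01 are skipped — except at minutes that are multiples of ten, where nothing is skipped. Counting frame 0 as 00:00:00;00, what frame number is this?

As if non-drop at 30 labels/s: (0 × 3600 + 45 × 60 + 54) × 30 + 26 = 82646.
Minute boundaries passed: 45; those not divisible by 10: 45 − 4 = 41; dropped labels = 2 × 41 = 82.
Actual frame index = 82646 − 82 = 82564.

82564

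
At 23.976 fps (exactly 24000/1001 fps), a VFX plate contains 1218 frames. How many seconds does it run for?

50.80075 seconds

Running time = 1218 / (24000/1001) = 50.80075 s.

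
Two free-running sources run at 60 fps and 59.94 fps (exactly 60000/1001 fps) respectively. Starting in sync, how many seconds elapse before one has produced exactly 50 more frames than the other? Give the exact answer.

5005/6 seconds

The gap grows by |60000/1001 − 60| = 60/1001 frames per second.
Time for a 50-frame gap: 50 ÷ (60/1001) = 5005/6 s.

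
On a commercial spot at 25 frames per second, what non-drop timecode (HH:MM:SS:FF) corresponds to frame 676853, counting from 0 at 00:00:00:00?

676853 ÷ 25 = 27074 full seconds, remainder 3 frames.
27074 s = 7 h 31 min 14 s.
Timecode: 07:31:14:03.

07:31:14:03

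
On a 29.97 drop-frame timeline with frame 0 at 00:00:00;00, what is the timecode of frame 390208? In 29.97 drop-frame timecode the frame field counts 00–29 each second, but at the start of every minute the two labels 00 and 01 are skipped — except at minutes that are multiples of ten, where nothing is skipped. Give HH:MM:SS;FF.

03:36:59;28

Each 10-minute DF block holds 10 × 60 × 30 − 9 × 2 = 17982 frames. 390208 ÷ 17982 → 21 full blocks, remainder 12586.
Within the partial block the first minute is 1800 frames and each further minute 1798, so 6 further minute boundaries passed. Total skipped labels = 18 × 21 + 2 × 6 = 390.
Non-drop label index = 390208 + 390 = 390598; at 30 labels/s that is 03:36:59:28, i.e. DF 03:36:59;28.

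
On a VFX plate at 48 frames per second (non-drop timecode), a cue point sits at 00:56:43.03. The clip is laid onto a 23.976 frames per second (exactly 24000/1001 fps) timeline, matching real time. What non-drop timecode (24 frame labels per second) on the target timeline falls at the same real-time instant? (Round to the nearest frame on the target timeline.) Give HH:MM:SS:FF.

Source frame index: (0×3600 + 56×60 + 43) × 48 + 3 = 163347.
Real time: 163347 / (48) = 54449/16 s.
Target frame: (54449/16) × (24000/1001) = 81673500/1001 ≈ 81591.908 → 81592.
At 24 labels/s: frame 81592 → 00:56:39:16.

00:56:39:16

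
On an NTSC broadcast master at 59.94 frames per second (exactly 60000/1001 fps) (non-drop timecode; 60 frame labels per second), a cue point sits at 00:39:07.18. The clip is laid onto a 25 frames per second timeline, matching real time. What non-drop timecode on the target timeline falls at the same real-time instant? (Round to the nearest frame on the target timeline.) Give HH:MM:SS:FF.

00:39:09:16

Source frame index: (0×3600 + 39×60 + 7) × 60 + 18 = 140838.
Real time: 140838 / (60000/1001) = 23496473/10000 s.
Target frame: (23496473/10000) × (25) = 23496473/400 ≈ 58741.183 → 58741.
At 25 labels/s: frame 58741 → 00:39:09:16.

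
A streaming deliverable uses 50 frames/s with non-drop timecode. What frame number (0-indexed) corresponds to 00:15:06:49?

Total seconds to the label: (0 × 3600 + 15 × 60 + 6) = 906.
Frame index = 906 × 50 + 49 = 45349.

45349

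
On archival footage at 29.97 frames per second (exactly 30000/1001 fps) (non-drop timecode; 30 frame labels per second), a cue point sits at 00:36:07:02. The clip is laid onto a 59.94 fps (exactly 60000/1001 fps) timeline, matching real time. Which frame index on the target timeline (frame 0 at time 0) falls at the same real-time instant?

frame 130024

Source frame index: (0×3600 + 36×60 + 7) × 30 + 2 = 65012.
Real time: 65012 / (30000/1001) = 16269253/7500 s.
Target frame: (16269253/7500) × (60000/1001) = 130024.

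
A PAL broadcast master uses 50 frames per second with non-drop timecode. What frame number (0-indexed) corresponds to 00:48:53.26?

frame 146676

Total seconds to the label: (0 × 3600 + 48 × 60 + 53) = 2933.
Frame index = 2933 × 50 + 26 = 146676.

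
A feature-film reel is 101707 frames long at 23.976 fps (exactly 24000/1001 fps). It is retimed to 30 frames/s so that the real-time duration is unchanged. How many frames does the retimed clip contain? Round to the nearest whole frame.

Frames at target rate = 101707 × (30) / (24000/1001) = 101808707/800 ≈ 127260.884.
Nearest whole frame: 127261.

127261 frames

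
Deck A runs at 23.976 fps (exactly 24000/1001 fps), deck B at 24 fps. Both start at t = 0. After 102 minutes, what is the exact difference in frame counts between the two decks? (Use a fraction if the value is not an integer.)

102 min = 6120 s.
A emits 24000/1001 × 6120 = 146880000/1001 frames; B emits 24 × 6120 = 146880.
Difference = 146880/1001 frames (≈ 146.7333); B is ahead of A.

146880/1001 frames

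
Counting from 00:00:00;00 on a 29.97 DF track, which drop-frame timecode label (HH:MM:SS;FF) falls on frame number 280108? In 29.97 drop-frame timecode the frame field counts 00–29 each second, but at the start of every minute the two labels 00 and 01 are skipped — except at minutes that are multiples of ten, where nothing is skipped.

Each 10-minute DF block holds 10 × 60 × 30 − 9 × 2 = 17982 frames. 280108 ÷ 17982 → 15 full blocks, remainder 10378.
Within the partial block the first minute is 1800 frames and each further minute 1798, so 5 further minute boundaries passed. Total skipped labels = 18 × 15 + 2 × 5 = 280.
Non-drop label index = 280108 + 280 = 280388; at 30 labels/s that is 02:35:46:08, i.e. DF 02:35:46;08.

02:35:46;08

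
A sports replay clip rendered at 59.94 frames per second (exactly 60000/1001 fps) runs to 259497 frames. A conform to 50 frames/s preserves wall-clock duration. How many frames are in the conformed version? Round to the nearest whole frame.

216464 frames

Frames at target rate = 259497 × (50) / (60000/1001) = 86585499/400 ≈ 216463.747.
Nearest whole frame: 216464.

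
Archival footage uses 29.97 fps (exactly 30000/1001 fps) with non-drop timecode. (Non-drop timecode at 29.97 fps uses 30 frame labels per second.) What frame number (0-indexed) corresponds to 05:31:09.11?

frame 596081

Total seconds to the label: (5 × 3600 + 31 × 60 + 9) = 19869.
Frame index = 19869 × 30 + 11 = 596081.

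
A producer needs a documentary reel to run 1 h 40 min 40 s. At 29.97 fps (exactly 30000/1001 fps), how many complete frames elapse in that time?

181018 frames

1 h 40 min 40 s = 6040 s.
Frames = 6040 × 30000/1001 = 181200000/1001 ≈ 181018.9810.
Complete frames: 181018.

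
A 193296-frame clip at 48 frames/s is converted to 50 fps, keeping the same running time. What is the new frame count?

Target frames = source frames × (target rate / source rate) = 193296 × (50)/(48) = 193296 × 25/24 = 201350.

201350 frames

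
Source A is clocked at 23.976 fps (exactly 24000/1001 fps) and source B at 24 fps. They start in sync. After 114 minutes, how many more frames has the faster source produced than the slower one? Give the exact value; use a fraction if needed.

114 min = 6840 s.
A emits 24000/1001 × 6840 = 164160000/1001 frames; B emits 24 × 6840 = 164160.
Difference = 164160/1001 frames (≈ 163.9960); B is ahead of A.

164160/1001 frames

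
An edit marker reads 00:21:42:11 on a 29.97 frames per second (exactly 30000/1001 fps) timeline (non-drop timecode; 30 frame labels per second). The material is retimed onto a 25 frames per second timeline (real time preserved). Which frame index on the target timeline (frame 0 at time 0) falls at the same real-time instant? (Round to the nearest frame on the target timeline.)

Source frame index: (0×3600 + 21×60 + 42) × 30 + 11 = 39071.
Real time: 39071 / (30000/1001) = 39110071/30000 s.
Target frame: (39110071/30000) × (25) = 39110071/1200 ≈ 32591.726 → 32592.

frame 32592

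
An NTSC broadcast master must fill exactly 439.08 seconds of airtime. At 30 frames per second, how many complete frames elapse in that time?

13172 frames

Frames = 439.08 × 30 = 65862/5 ≈ 13172.4000.
Complete frames: 13172.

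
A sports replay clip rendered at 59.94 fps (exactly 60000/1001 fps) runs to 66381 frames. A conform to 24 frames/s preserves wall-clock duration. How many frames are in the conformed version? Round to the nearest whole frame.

26579 frames

Frames at target rate = 66381 × (24) / (60000/1001) = 66447381/2500 ≈ 26578.952.
Nearest whole frame: 26579.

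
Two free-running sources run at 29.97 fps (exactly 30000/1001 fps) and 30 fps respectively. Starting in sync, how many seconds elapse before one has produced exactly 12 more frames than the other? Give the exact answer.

The gap grows by |30 − 30000/1001| = 30/1001 frames per second.
Time for a 12-frame gap: 12 ÷ (30/1001) = 400.4 s.

400.4 seconds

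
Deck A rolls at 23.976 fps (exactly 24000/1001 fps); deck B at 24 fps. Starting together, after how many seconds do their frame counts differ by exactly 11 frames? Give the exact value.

The gap grows by |24 − 24000/1001| = 24/1001 frames per second.
Time for a 11-frame gap: 11 ÷ (24/1001) = 11011/24 s.

11011/24 seconds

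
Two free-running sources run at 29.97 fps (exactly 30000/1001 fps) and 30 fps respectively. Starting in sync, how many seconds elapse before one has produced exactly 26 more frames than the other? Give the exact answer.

13013/15 seconds

The gap grows by |30 − 30000/1001| = 30/1001 frames per second.
Time for a 26-frame gap: 26 ÷ (30/1001) = 13013/15 s.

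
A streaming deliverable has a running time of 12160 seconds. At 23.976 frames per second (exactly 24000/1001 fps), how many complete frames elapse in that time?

291548 frames

Frames = 12160 × 24000/1001 = 291840000/1001 ≈ 291548.4515.
Complete frames: 291548.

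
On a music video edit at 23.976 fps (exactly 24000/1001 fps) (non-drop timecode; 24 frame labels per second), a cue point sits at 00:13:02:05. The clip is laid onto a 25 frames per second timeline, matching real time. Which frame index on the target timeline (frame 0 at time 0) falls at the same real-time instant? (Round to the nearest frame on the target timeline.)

Source frame index: (0×3600 + 13×60 + 2) × 24 + 5 = 18773.
Real time: 18773 / (24000/1001) = 18791773/24000 s.
Target frame: (18791773/24000) × (25) = 18791773/960 ≈ 19574.764 → 19575.

frame 19575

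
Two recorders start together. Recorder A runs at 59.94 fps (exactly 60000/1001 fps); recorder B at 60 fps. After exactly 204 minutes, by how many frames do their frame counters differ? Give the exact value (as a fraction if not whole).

734400/1001 frames

204 min = 12240 s.
A emits 60000/1001 × 12240 = 734400000/1001 frames; B emits 60 × 12240 = 734400.
Difference = 734400/1001 frames (≈ 733.6663); B is ahead of A.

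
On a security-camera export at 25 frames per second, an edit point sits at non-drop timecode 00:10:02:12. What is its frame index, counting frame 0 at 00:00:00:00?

Total seconds to the label: (0 × 3600 + 10 × 60 + 2) = 602.
Frame index = 602 × 25 + 12 = 15062.

frame 15062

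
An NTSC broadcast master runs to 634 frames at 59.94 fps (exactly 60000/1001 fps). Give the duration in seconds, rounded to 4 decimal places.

Running time = 634 × 1001/60000 = 317317/30000 s ≈ 10.5772 s.

10.5772 seconds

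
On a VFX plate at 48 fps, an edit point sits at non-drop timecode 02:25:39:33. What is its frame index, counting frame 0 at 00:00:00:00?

419505

Total seconds to the label: (2 × 3600 + 25 × 60 + 39) = 8739.
Frame index = 8739 × 48 + 33 = 419505.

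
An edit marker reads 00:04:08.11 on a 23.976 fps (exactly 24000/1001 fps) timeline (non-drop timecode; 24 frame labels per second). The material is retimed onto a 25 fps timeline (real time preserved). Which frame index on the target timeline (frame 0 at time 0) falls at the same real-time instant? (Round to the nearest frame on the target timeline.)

Source frame index: (0×3600 + 4×60 + 8) × 24 + 11 = 5963.
Real time: 5963 / (24000/1001) = 5968963/24000 s.
Target frame: (5968963/24000) × (25) = 5968963/960 ≈ 6217.670 → 6218.

frame 6218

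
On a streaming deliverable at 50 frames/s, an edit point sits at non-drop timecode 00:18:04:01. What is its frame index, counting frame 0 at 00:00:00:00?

Total seconds to the label: (0 × 3600 + 18 × 60 + 4) = 1084.
Frame index = 1084 × 50 + 1 = 54201.

frame 54201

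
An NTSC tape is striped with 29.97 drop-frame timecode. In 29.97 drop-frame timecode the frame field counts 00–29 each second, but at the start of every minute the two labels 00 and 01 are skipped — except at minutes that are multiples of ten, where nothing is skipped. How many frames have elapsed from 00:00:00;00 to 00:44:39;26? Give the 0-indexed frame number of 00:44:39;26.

80316

Complete 10-minute blocks: 4, each 17982 frames → 71928.
Remaining 4 whole minutes in the current block: 1800 + 3 × 1798 = 7194 frames.
Within the current minute: 39 × 30 + 26 − 2 = 1194 (labels ;00/;01 skipped at this minute). Total = 71928 + 7194 + 1194 = 80316.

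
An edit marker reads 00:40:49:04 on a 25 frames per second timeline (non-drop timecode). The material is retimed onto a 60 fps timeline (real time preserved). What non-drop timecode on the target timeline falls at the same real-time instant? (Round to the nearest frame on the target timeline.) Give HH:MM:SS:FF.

Source frame index: (0×3600 + 40×60 + 49) × 25 + 4 = 61229.
Real time: 61229 / (25) = 61229/25 s.
Target frame: (61229/25) × (60) = 734748/5 ≈ 146949.600 → 146950.
At 60 labels/s: frame 146950 → 00:40:49:10.

00:40:49:10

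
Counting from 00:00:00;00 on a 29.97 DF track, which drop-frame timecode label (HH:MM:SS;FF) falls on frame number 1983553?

Each 10-minute DF block holds 10 × 60 × 30 − 9 × 2 = 17982 frames. 1983553 ÷ 17982 → 110 full blocks, remainder 5533.
Within the partial block the first minute is 1800 frames and each further minute 1798, so 3 further minute boundaries passed. Total skipped labels = 18 × 110 + 2 × 3 = 1986.
Non-drop label index = 1983553 + 1986 = 1985539; at 30 labels/s that is 18:23:04:19, i.e. DF 18:23:04;19.

18:23:04;19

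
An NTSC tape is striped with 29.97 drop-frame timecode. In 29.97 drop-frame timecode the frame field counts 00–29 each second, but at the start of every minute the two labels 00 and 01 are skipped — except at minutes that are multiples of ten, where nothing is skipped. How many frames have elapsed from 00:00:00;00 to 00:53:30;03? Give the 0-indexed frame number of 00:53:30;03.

As if non-drop at 30 labels/s: (0 × 3600 + 53 × 60 + 30) × 30 + 3 = 96303.
Minute boundaries passed: 53; those not divisible by 10: 53 − 5 = 48; dropped labels = 2 × 48 = 96.
Actual frame index = 96303 − 96 = 96207.

96207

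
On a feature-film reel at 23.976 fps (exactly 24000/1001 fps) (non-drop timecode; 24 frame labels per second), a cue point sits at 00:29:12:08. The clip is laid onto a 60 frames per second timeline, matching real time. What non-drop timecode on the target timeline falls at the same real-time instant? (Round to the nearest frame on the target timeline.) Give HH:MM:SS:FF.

00:29:14:05

Source frame index: (0×3600 + 29×60 + 12) × 24 + 8 = 42056.
Real time: 42056 / (24000/1001) = 5262257/3000 s.
Target frame: (5262257/3000) × (60) = 5262257/50 ≈ 105245.140 → 105245.
At 60 labels/s: frame 105245 → 00:29:14:05.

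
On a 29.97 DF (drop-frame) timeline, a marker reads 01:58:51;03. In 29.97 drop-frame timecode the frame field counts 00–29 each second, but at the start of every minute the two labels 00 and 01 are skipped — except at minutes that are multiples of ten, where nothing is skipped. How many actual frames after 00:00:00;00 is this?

As if non-drop at 30 labels/s: (1 × 3600 + 58 × 60 + 51) × 30 + 3 = 213933.
Minute boundaries passed: 118; those not divisible by 10: 118 − 11 = 107; dropped labels = 2 × 107 = 214.
Actual frame index = 213933 − 214 = 213719.

213719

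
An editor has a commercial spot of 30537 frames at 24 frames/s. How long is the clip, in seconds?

1272.375 seconds

Running time = 30537 / (24) = 1272.375 s.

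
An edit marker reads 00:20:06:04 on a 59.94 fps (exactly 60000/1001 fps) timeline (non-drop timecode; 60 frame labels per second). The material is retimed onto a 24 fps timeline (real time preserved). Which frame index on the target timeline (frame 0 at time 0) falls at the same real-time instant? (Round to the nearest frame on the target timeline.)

frame 28975

Source frame index: (0×3600 + 20×60 + 6) × 60 + 4 = 72364.
Real time: 72364 / (60000/1001) = 18109091/15000 s.
Target frame: (18109091/15000) × (24) = 18109091/625 ≈ 28974.546 → 28975.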